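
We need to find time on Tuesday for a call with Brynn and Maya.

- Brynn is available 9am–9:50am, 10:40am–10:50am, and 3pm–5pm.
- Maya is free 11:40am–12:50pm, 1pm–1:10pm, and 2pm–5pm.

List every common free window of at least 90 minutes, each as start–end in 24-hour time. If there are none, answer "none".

15:00–17:00

Brynn ∩ Maya: 15:00–17:00.
Windows ≥ 90 min: 15:00–17:00.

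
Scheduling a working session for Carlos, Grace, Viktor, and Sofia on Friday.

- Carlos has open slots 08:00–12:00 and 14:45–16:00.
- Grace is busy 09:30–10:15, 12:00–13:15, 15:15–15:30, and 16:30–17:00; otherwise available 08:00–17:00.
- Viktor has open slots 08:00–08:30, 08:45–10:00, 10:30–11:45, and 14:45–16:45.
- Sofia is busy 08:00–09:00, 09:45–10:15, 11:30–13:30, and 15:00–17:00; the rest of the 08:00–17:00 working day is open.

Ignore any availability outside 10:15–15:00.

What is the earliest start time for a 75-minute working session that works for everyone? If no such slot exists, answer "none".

Grace free within 08:00–17:00: 08:00–09:30, 10:15–12:00, 13:15–15:15, 15:30–16:30.
Sofia free within 08:00–17:00: 09:00–09:45, 10:15–11:30, 13:30–15:00.
Carlos ∩ Grace: 08:00–09:30, 10:15–12:00, 14:45–15:15, 15:30–16:00.
Carlos ∩ Grace ∩ Viktor: 08:00–08:30, 08:45–09:30, 10:30–11:45, 14:45–15:15, 15:30–16:00.
Carlos ∩ Grace ∩ Viktor ∩ Sofia: 09:00–09:30, 10:30–11:30, 14:45–15:00.
Restricted to 10:15–15:00: 10:30–11:30, 14:45–15:00.
Windows ≥ 75 min: (none).

none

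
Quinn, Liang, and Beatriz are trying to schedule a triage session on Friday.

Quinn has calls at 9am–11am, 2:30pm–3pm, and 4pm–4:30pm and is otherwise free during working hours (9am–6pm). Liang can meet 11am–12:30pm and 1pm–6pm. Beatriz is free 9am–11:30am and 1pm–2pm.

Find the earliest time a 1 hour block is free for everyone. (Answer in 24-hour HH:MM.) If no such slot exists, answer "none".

Quinn free within 09:00–18:00: 11:00–14:30, 15:00–16:00, 16:30–18:00.
Quinn ∩ Liang: 11:00–12:30, 13:00–14:30, 15:00–16:00, 16:30–18:00.
Quinn ∩ Liang ∩ Beatriz: 11:00–11:30, 13:00–14:00.
Windows ≥ 60 min: 13:00–14:00.
Earliest such window starts at 13:00.

13:00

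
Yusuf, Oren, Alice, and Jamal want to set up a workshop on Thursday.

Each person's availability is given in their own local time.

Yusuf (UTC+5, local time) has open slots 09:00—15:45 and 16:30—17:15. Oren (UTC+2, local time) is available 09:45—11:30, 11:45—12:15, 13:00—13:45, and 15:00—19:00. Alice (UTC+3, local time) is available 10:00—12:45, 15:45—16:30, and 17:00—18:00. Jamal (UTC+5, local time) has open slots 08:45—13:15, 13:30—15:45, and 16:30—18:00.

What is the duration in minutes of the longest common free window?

60 minutes

Yusuf → UTC: 04:00–10:45, 11:30–12:15.
Oren → UTC: 07:45–09:30, 09:45–10:15, 11:00–11:45, 13:00–17:00.
Alice → UTC: 07:00–09:45, 12:45–13:30, 14:00–15:00.
Jamal → UTC: 03:45–08:15, 08:30–10:45, 11:30–13:00.
Yusuf ∩ Oren: 07:45–09:30, 09:45–10:15, 11:30–11:45.
Yusuf ∩ Oren ∩ Alice: 07:45–09:30.
Yusuf ∩ Oren ∩ Alice ∩ Jamal: 07:45–08:15, 08:30–09:30.
Common window lengths: 30, 60 min; longest is 60.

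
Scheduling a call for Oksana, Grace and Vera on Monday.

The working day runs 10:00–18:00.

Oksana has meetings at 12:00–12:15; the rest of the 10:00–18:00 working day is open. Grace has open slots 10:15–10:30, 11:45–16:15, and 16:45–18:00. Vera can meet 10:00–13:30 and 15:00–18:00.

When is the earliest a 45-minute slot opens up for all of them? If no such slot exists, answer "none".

Oksana free within 10:00–18:00: 10:00–12:00, 12:15–18:00.
Oksana ∩ Grace: 10:15–10:30, 11:45–12:00, 12:15–16:15, 16:45–18:00.
Oksana ∩ Grace ∩ Vera: 10:15–10:30, 11:45–12:00, 12:15–13:30, 15:00–16:15, 16:45–18:00.
Windows ≥ 45 min: 12:15–13:30, 15:00–16:15, 16:45–18:00.
Earliest such window starts at 12:15.

12:15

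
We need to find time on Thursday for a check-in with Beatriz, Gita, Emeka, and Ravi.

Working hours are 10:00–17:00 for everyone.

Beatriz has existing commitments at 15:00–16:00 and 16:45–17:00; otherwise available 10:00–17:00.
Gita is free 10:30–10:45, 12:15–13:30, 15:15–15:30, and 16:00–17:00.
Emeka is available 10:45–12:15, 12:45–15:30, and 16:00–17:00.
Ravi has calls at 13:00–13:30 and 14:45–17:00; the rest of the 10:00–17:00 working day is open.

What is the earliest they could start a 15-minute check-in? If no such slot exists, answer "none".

Beatriz free within 10:00–17:00: 10:00–15:00, 16:00–16:45.
Ravi free within 10:00–17:00: 10:00–13:00, 13:30–14:45.
Beatriz ∩ Gita: 10:30–10:45, 12:15–13:30, 16:00–16:45.
Beatriz ∩ Gita ∩ Emeka: 12:45–13:30, 16:00–16:45.
Beatriz ∩ Gita ∩ Emeka ∩ Ravi: 12:45–13:00.
Windows ≥ 15 min: 12:45–13:00.
Earliest such window starts at 12:45.

12:45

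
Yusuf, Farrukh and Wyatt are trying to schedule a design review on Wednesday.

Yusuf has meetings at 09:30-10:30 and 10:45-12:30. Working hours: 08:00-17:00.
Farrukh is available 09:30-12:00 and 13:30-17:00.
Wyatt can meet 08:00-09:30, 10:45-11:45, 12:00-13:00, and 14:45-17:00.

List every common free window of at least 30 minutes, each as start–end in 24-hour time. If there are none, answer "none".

Yusuf free within 08:00–17:00: 08:00–09:30, 10:30–10:45, 12:30–17:00.
Yusuf ∩ Farrukh: 10:30–10:45, 13:30–17:00.
Yusuf ∩ Farrukh ∩ Wyatt: 14:45–17:00.
Windows ≥ 30 min: 14:45–17:00.

14:45–17:00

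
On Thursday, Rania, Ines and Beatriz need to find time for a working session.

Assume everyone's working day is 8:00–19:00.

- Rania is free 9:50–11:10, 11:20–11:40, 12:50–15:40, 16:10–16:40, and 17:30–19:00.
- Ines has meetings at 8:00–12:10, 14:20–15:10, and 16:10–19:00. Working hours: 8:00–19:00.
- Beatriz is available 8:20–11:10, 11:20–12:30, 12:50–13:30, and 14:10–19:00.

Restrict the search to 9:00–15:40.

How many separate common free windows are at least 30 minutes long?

Ines free within 08:00–19:00: 12:10–14:20, 15:10–16:10.
Rania ∩ Ines: 12:50–14:20, 15:10–15:40.
Rania ∩ Ines ∩ Beatriz: 12:50–13:30, 14:10–14:20, 15:10–15:40.
Restricted to 09:00–15:40: 12:50–13:30, 14:10–14:20, 15:10–15:40.
Windows ≥ 30 min: 12:50–13:30, 15:10–15:40.
That's 2 windows.

2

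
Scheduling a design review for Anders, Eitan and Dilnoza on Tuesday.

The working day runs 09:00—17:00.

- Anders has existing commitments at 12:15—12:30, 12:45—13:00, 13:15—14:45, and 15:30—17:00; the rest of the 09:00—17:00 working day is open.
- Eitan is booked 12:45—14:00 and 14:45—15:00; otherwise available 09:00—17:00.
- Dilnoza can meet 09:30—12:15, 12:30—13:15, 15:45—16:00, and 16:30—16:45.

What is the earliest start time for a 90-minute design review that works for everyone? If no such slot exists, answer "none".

09:30

Anders free within 09:00–17:00: 09:00–12:15, 12:30–12:45, 13:00–13:15, 14:45–15:30.
Eitan free within 09:00–17:00: 09:00–12:45, 14:00–14:45, 15:00–17:00.
Anders ∩ Eitan: 09:00–12:15, 12:30–12:45, 15:00–15:30.
Anders ∩ Eitan ∩ Dilnoza: 09:30–12:15, 12:30–12:45.
Windows ≥ 90 min: 09:30–12:15.
Earliest such window starts at 09:30.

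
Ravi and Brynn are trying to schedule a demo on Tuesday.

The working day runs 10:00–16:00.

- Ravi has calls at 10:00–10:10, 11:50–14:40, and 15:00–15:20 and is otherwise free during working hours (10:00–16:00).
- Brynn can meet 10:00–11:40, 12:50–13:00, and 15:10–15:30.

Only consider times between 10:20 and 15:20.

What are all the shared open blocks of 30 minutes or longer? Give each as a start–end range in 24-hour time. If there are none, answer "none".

10:20–11:40

Ravi free within 10:00–16:00: 10:10–11:50, 14:40–15:00, 15:20–16:00.
Ravi ∩ Brynn: 10:10–11:40, 15:20–15:30.
Restricted to 10:20–15:20: 10:20–11:40.
Windows ≥ 30 min: 10:20–11:40.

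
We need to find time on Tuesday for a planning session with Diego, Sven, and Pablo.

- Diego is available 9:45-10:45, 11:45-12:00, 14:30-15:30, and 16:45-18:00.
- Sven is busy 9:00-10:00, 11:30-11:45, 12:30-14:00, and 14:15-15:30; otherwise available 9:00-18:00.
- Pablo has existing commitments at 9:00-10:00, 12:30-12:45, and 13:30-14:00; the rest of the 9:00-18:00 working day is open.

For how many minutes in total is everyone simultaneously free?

Sven free within 09:00–18:00: 10:00–11:30, 11:45–12:30, 14:00–14:15, 15:30–18:00.
Pablo free within 09:00–18:00: 10:00–12:30, 12:45–13:30, 14:00–18:00.
Diego ∩ Sven: 10:00–10:45, 11:45–12:00, 16:45–18:00.
Diego ∩ Sven ∩ Pablo: 10:00–10:45, 11:45–12:00, 16:45–18:00.
Total common minutes: 45 + 15 + 75 = 135.

135 minutes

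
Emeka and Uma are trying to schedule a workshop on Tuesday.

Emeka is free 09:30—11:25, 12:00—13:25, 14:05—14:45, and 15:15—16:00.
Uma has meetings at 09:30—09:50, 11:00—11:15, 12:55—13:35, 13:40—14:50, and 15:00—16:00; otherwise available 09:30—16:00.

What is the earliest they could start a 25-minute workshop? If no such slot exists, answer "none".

09:50

Uma free within 09:30–16:00: 09:50–11:00, 11:15–12:55, 13:35–13:40, 14:50–15:00.
Emeka ∩ Uma: 09:50–11:00, 11:15–11:25, 12:00–12:55.
Windows ≥ 25 min: 09:50–11:00, 12:00–12:55.
Earliest such window starts at 09:50.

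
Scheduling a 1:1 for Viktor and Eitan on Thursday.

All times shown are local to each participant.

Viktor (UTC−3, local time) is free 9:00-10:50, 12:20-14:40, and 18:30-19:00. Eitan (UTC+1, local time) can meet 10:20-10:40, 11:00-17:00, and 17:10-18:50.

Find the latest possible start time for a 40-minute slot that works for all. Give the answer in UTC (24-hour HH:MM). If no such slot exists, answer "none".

Viktor → UTC: 12:00–13:50, 15:20–17:40, 21:30–22:00.
Eitan → UTC: 09:20–09:40, 10:00–16:00, 16:10–17:50.
Viktor ∩ Eitan: 12:00–13:50, 15:20–16:00, 16:10–17:40.
Windows ≥ 40 min: 12:00–13:50, 15:20–16:00, 16:10–17:40.
Latest start in the last window 16:10–17:40 is 17:40 − 40 min = 17:00.

17:00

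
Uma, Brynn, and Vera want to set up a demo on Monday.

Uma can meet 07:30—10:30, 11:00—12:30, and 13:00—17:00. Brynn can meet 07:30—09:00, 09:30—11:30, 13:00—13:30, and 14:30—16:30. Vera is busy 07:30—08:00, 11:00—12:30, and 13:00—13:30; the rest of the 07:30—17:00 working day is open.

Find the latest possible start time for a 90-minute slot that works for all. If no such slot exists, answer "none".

Vera free within 07:30–17:00: 08:00–11:00, 12:30–13:00, 13:30–17:00.
Uma ∩ Brynn: 07:30–09:00, 09:30–10:30, 11:00–11:30, 13:00–13:30, 14:30–16:30.
Uma ∩ Brynn ∩ Vera: 08:00–09:00, 09:30–10:30, 14:30–16:30.
Windows ≥ 90 min: 14:30–16:30.
Latest start in the last window 14:30–16:30 is 16:30 − 90 min = 15:00.

15:00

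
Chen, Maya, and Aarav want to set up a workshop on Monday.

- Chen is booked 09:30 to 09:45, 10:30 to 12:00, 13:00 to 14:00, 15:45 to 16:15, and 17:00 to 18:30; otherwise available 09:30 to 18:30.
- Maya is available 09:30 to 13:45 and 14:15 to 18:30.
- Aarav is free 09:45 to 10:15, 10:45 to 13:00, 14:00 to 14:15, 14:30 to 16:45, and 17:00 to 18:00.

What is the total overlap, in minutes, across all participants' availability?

Chen free within 09:30–18:30: 09:45–10:30, 12:00–13:00, 14:00–15:45, 16:15–17:00.
Chen ∩ Maya: 09:45–10:30, 12:00–13:00, 14:15–15:45, 16:15–17:00.
Chen ∩ Maya ∩ Aarav: 09:45–10:15, 12:00–13:00, 14:30–15:45, 16:15–16:45.
Total common minutes: 30 + 60 + 75 + 30 = 195.

195 minutes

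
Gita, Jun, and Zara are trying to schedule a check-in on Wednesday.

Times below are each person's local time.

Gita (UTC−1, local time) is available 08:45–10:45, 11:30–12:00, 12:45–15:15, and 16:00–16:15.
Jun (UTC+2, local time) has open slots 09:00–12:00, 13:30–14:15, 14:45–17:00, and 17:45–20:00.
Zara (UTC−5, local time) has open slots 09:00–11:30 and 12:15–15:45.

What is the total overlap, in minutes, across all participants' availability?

Gita → UTC: 09:45–11:45, 12:30–13:00, 13:45–16:15, 17:00–17:15.
Jun → UTC: 07:00–10:00, 11:30–12:15, 12:45–15:00, 15:45–18:00.
Zara → UTC: 14:00–16:30, 17:15–20:45.
Gita ∩ Jun: 09:45–10:00, 11:30–11:45, 12:45–13:00, 13:45–15:00, 15:45–16:15, 17:00–17:15.
Gita ∩ Jun ∩ Zara: 14:00–15:00, 15:45–16:15.
Total common minutes: 60 + 30 = 90.

90 minutes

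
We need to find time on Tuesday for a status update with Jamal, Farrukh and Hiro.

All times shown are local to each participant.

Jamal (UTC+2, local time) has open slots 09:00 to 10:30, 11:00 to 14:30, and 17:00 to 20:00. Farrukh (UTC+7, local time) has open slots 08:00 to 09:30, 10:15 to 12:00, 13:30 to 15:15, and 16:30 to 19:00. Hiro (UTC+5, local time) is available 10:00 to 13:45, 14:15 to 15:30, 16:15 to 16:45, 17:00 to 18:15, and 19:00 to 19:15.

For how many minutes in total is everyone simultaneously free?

Jamal → UTC: 07:00–08:30, 09:00–12:30, 15:00–18:00.
Farrukh → UTC: 01:00–02:30, 03:15–05:00, 06:30–08:15, 09:30–12:00.
Hiro → UTC: 05:00–08:45, 09:15–10:30, 11:15–11:45, 12:00–13:15, 14:00–14:15.
Jamal ∩ Farrukh: 07:00–08:15, 09:30–12:00.
Jamal ∩ Farrukh ∩ Hiro: 07:00–08:15, 09:30–10:30, 11:15–11:45.
Total common minutes: 75 + 60 + 30 = 165.

165 minutes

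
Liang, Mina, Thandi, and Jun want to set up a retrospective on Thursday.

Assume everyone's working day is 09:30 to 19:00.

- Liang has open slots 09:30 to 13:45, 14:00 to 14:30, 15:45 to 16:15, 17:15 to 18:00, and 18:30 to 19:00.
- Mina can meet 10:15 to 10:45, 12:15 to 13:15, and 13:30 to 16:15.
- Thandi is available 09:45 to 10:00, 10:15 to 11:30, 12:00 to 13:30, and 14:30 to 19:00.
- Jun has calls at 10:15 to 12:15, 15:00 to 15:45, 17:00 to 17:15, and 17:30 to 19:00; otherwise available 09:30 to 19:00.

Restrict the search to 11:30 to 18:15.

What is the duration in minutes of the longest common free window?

60 minutes

Jun free within 09:30–19:00: 09:30–10:15, 12:15–15:00, 15:45–17:00, 17:15–17:30.
Liang ∩ Mina: 10:15–10:45, 12:15–13:15, 13:30–13:45, 14:00–14:30, 15:45–16:15.
Liang ∩ Mina ∩ Thandi: 10:15–10:45, 12:15–13:15, 15:45–16:15.
Liang ∩ Mina ∩ Thandi ∩ Jun: 12:15–13:15, 15:45–16:15.
Restricted to 11:30–18:15: 12:15–13:15, 15:45–16:15.
Common window lengths: 60, 30 min; longest is 60.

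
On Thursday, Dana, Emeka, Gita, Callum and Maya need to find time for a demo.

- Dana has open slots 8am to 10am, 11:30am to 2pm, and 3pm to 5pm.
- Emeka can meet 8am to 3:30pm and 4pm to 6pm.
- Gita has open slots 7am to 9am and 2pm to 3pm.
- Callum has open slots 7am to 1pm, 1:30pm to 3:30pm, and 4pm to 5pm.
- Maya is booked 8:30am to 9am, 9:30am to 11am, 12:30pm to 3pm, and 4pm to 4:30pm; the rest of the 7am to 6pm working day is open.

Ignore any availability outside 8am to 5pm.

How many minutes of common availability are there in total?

30 minutes

Maya free within 07:00–18:00: 07:00–08:30, 09:00–09:30, 11:00–12:30, 15:00–16:00, 16:30–18:00.
Dana ∩ Emeka: 08:00–10:00, 11:30–14:00, 15:00–15:30, 16:00–17:00.
Dana ∩ Emeka ∩ Gita: 08:00–09:00.
Dana ∩ Emeka ∩ Gita ∩ Callum: 08:00–09:00.
Dana ∩ Emeka ∩ Gita ∩ Callum ∩ Maya: 08:00–08:30.
Restricted to 08:00–17:00: 08:00–08:30.
Total common minutes: 30.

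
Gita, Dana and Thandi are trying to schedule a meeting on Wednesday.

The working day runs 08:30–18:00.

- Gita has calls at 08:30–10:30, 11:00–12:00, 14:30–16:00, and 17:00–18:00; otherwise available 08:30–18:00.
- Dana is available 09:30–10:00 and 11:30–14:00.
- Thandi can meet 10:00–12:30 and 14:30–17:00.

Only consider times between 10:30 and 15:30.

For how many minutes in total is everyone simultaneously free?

Gita free within 08:30–18:00: 10:30–11:00, 12:00–14:30, 16:00–17:00.
Gita ∩ Dana: 12:00–14:00.
Gita ∩ Dana ∩ Thandi: 12:00–12:30.
Restricted to 10:30–15:30: 12:00–12:30.
Total common minutes: 30.

30 minutes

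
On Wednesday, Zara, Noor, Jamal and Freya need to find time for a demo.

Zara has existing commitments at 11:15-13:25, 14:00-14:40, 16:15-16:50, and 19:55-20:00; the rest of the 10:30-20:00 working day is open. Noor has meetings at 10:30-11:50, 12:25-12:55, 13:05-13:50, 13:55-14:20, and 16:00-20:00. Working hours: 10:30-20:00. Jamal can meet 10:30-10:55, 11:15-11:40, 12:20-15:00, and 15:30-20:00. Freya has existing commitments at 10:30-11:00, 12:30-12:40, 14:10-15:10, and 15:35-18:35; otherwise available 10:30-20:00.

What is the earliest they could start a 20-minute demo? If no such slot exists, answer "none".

none

Zara free within 10:30–20:00: 10:30–11:15, 13:25–14:00, 14:40–16:15, 16:50–19:55.
Noor free within 10:30–20:00: 11:50–12:25, 12:55–13:05, 13:50–13:55, 14:20–16:00.
Freya free within 10:30–20:00: 11:00–12:30, 12:40–14:10, 15:10–15:35, 18:35–20:00.
Zara ∩ Noor: 13:50–13:55, 14:40–16:00.
Zara ∩ Noor ∩ Jamal: 13:50–13:55, 14:40–15:00, 15:30–16:00.
Zara ∩ Noor ∩ Jamal ∩ Freya: 13:50–13:55, 15:30–15:35.
Windows ≥ 20 min: (none).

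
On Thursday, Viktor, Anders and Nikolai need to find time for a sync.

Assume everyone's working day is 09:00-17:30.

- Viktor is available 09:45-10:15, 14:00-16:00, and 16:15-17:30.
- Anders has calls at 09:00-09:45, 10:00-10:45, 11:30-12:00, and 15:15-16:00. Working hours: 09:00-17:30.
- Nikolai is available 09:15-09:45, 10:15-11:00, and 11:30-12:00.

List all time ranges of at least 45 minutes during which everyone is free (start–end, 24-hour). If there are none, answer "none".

Anders free within 09:00–17:30: 09:45–10:00, 10:45–11:30, 12:00–15:15, 16:00–17:30.
Viktor ∩ Anders: 09:45–10:00, 14:00–15:15, 16:15–17:30.
Viktor ∩ Anders ∩ Nikolai: (none).
Windows ≥ 45 min: (none).

none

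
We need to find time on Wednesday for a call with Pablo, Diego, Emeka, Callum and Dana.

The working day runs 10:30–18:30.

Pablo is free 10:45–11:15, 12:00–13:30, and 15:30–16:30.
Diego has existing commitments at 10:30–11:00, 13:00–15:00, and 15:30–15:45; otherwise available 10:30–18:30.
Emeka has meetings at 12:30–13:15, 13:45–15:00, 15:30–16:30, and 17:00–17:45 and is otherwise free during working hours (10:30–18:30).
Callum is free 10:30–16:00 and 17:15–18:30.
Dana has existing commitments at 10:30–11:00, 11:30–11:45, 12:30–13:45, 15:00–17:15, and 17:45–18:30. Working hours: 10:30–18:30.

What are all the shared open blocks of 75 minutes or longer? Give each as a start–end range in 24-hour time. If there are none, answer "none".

Diego free within 10:30–18:30: 11:00–13:00, 15:00–15:30, 15:45–18:30.
Emeka free within 10:30–18:30: 10:30–12:30, 13:15–13:45, 15:00–15:30, 16:30–17:00, 17:45–18:30.
Dana free within 10:30–18:30: 11:00–11:30, 11:45–12:30, 13:45–15:00, 17:15–17:45.
Pablo ∩ Diego: 11:00–11:15, 12:00–13:00, 15:45–16:30.
Pablo ∩ Diego ∩ Emeka: 11:00–11:15, 12:00–12:30.
Pablo ∩ Diego ∩ Emeka ∩ Callum: 11:00–11:15, 12:00–12:30.
Pablo ∩ Diego ∩ Emeka ∩ Callum ∩ Dana: 11:00–11:15, 12:00–12:30.
Windows ≥ 75 min: (none).

none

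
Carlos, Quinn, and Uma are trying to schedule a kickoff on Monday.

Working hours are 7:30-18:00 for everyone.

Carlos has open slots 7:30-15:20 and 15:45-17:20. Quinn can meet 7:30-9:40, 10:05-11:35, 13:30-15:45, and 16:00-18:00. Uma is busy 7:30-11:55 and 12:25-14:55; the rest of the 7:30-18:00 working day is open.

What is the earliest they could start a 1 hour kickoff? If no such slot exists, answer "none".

16:00

Uma free within 07:30–18:00: 11:55–12:25, 14:55–18:00.
Carlos ∩ Quinn: 07:30–09:40, 10:05–11:35, 13:30–15:20, 16:00–17:20.
Carlos ∩ Quinn ∩ Uma: 14:55–15:20, 16:00–17:20.
Windows ≥ 60 min: 16:00–17:20.
Earliest such window starts at 16:00.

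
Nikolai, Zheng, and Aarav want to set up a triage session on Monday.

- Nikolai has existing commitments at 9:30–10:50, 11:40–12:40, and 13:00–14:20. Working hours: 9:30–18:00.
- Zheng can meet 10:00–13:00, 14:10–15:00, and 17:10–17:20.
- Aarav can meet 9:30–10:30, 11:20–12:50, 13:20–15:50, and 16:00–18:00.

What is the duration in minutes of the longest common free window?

Nikolai free within 09:30–18:00: 10:50–11:40, 12:40–13:00, 14:20–18:00.
Nikolai ∩ Zheng: 10:50–11:40, 12:40–13:00, 14:20–15:00, 17:10–17:20.
Nikolai ∩ Zheng ∩ Aarav: 11:20–11:40, 12:40–12:50, 14:20–15:00, 17:10–17:20.
Common window lengths: 20, 10, 40, 10 min; longest is 40.

40 minutes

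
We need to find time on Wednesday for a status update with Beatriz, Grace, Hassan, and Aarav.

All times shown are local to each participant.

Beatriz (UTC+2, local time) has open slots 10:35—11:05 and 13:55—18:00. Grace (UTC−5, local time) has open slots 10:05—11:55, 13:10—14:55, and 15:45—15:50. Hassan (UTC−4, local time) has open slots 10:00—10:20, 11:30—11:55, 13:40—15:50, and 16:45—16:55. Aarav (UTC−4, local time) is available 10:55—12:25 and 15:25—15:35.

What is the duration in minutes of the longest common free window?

25 minutes

Beatriz → UTC: 08:35–09:05, 11:55–16:00.
Grace → UTC: 15:05–16:55, 18:10–19:55, 20:45–20:50.
Hassan → UTC: 14:00–14:20, 15:30–15:55, 17:40–19:50, 20:45–20:55.
Aarav → UTC: 14:55–16:25, 19:25–19:35.
Beatriz ∩ Grace: 15:05–16:00.
Beatriz ∩ Grace ∩ Hassan: 15:30–15:55.
Beatriz ∩ Grace ∩ Hassan ∩ Aarav: 15:30–15:55.
Single common window of 25 minutes.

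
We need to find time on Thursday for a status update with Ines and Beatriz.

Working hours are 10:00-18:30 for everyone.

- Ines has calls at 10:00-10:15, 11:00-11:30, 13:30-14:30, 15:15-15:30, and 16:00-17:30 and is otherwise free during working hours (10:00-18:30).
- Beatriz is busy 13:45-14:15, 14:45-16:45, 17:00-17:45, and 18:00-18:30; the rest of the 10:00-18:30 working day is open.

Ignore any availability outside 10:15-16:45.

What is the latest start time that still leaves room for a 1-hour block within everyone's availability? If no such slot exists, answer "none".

Ines free within 10:00–18:30: 10:15–11:00, 11:30–13:30, 14:30–15:15, 15:30–16:00, 17:30–18:30.
Beatriz free within 10:00–18:30: 10:00–13:45, 14:15–14:45, 16:45–17:00, 17:45–18:00.
Ines ∩ Beatriz: 10:15–11:00, 11:30–13:30, 14:30–14:45, 17:45–18:00.
Restricted to 10:15–16:45: 10:15–11:00, 11:30–13:30, 14:30–14:45.
Windows ≥ 60 min: 11:30–13:30.
Latest start in the last window 11:30–13:30 is 13:30 − 60 min = 12:30.

12:30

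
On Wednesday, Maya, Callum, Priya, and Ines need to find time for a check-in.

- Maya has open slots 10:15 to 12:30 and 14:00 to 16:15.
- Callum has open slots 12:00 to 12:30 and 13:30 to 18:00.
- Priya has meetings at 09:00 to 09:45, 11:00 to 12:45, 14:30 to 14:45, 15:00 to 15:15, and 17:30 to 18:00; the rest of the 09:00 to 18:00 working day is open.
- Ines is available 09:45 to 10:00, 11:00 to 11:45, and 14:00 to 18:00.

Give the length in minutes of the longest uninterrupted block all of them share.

Priya free within 09:00–18:00: 09:45–11:00, 12:45–14:30, 14:45–15:00, 15:15–17:30.
Maya ∩ Callum: 12:00–12:30, 14:00–16:15.
Maya ∩ Callum ∩ Priya: 14:00–14:30, 14:45–15:00, 15:15–16:15.
Maya ∩ Callum ∩ Priya ∩ Ines: 14:00–14:30, 14:45–15:00, 15:15–16:15.
Common window lengths: 30, 15, 60 min; longest is 60.

60 minutes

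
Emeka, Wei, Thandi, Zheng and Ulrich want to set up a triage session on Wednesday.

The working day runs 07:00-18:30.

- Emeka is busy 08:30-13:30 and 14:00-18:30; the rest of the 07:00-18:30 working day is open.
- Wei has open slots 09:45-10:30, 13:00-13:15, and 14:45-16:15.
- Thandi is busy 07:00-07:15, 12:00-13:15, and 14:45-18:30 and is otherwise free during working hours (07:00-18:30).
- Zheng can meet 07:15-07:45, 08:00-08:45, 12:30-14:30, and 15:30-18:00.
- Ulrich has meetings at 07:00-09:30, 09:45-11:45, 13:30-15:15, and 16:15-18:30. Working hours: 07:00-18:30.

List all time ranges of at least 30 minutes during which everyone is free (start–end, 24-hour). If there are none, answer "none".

none

Emeka free within 07:00–18:30: 07:00–08:30, 13:30–14:00.
Thandi free within 07:00–18:30: 07:15–12:00, 13:15–14:45.
Ulrich free within 07:00–18:30: 09:30–09:45, 11:45–13:30, 15:15–16:15.
Emeka ∩ Wei: (none).
Emeka ∩ Wei ∩ Thandi: (none).
Emeka ∩ Wei ∩ Thandi ∩ Zheng: (none).
Emeka ∩ Wei ∩ Thandi ∩ Zheng ∩ Ulrich: (none).
Windows ≥ 30 min: (none).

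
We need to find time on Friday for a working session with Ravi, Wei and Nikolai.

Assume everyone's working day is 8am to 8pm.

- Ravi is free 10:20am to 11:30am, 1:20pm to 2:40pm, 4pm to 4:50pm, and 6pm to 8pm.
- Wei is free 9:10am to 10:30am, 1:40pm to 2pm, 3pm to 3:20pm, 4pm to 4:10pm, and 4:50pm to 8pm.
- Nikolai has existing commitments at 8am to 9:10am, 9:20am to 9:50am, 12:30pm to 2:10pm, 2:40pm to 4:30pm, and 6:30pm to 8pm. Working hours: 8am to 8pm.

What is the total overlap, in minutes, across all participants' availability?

40 minutes

Nikolai free within 08:00–20:00: 09:10–09:20, 09:50–12:30, 14:10–14:40, 16:30–18:30.
Ravi ∩ Wei: 10:20–10:30, 13:40–14:00, 16:00–16:10, 18:00–20:00.
Ravi ∩ Wei ∩ Nikolai: 10:20–10:30, 18:00–18:30.
Total common minutes: 10 + 30 = 40.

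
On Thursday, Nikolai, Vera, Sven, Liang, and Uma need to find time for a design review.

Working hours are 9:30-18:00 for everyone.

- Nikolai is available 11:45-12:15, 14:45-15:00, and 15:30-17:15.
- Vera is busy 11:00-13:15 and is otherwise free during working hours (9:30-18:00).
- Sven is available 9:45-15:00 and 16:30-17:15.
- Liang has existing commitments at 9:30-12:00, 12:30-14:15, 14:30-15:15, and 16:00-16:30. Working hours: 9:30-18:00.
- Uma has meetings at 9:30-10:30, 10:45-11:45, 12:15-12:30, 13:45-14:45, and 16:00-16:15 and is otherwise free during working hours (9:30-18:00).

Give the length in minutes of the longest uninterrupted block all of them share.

Vera free within 09:30–18:00: 09:30–11:00, 13:15–18:00.
Liang free within 09:30–18:00: 12:00–12:30, 14:15–14:30, 15:15–16:00, 16:30–18:00.
Uma free within 09:30–18:00: 10:30–10:45, 11:45–12:15, 12:30–13:45, 14:45–16:00, 16:15–18:00.
Nikolai ∩ Vera: 14:45–15:00, 15:30–17:15.
Nikolai ∩ Vera ∩ Sven: 14:45–15:00, 16:30–17:15.
Nikolai ∩ Vera ∩ Sven ∩ Liang: 16:30–17:15.
Nikolai ∩ Vera ∩ Sven ∩ Liang ∩ Uma: 16:30–17:15.
Single common window of 45 minutes.

45 minutes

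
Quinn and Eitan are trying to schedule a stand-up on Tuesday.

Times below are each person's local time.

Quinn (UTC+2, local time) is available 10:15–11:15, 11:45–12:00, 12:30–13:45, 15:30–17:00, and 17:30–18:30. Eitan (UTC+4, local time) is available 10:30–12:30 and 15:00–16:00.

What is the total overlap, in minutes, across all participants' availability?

60 minutes

Quinn → UTC: 08:15–09:15, 09:45–10:00, 10:30–11:45, 13:30–15:00, 15:30–16:30.
Eitan → UTC: 06:30–08:30, 11:00–12:00.
Quinn ∩ Eitan: 08:15–08:30, 11:00–11:45.
Total common minutes: 15 + 45 = 60.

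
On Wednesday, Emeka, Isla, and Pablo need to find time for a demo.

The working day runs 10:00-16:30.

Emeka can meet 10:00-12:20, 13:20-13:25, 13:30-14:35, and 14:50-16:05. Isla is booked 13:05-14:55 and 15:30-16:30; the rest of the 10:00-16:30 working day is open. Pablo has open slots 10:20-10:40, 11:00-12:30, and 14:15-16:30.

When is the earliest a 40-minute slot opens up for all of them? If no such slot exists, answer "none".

Isla free within 10:00–16:30: 10:00–13:05, 14:55–15:30.
Emeka ∩ Isla: 10:00–12:20, 14:55–15:30.
Emeka ∩ Isla ∩ Pablo: 10:20–10:40, 11:00–12:20, 14:55–15:30.
Windows ≥ 40 min: 11:00–12:20.
Earliest such window starts at 11:00.

11:00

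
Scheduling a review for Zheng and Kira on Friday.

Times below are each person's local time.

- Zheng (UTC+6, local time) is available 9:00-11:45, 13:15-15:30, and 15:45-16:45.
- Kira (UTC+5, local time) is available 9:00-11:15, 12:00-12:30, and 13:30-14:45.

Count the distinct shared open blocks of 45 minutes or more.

2

Zheng → UTC: 03:00–05:45, 07:15–09:30, 09:45–10:45.
Kira → UTC: 04:00–06:15, 07:00–07:30, 08:30–09:45.
Zheng ∩ Kira: 04:00–05:45, 07:15–07:30, 08:30–09:30.
Windows ≥ 45 min: 04:00–05:45, 08:30–09:30.
That's 2 windows.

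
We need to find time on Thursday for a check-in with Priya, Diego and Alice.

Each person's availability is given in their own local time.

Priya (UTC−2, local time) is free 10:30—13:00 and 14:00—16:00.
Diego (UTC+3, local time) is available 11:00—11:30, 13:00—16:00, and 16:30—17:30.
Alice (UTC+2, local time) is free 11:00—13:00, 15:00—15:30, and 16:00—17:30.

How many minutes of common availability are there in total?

30 minutes

Priya → UTC: 12:30–15:00, 16:00–18:00.
Diego → UTC: 08:00–08:30, 10:00–13:00, 13:30–14:30.
Alice → UTC: 09:00–11:00, 13:00–13:30, 14:00–15:30.
Priya ∩ Diego: 12:30–13:00, 13:30–14:30.
Priya ∩ Diego ∩ Alice: 14:00–14:30.
Total common minutes: 30.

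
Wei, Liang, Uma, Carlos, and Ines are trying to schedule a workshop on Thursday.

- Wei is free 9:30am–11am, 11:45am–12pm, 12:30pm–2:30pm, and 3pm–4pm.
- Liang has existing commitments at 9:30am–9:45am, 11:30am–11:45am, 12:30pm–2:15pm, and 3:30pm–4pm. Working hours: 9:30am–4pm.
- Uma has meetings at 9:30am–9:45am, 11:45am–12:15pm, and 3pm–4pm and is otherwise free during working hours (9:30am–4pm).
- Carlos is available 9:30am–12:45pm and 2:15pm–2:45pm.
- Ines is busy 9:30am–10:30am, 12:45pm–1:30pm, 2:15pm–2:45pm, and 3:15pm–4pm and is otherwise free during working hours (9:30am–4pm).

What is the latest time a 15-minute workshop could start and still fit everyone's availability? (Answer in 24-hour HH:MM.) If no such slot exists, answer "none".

Liang free within 09:30–16:00: 09:45–11:30, 11:45–12:30, 14:15–15:30.
Uma free within 09:30–16:00: 09:45–11:45, 12:15–15:00.
Ines free within 09:30–16:00: 10:30–12:45, 13:30–14:15, 14:45–15:15.
Wei ∩ Liang: 09:45–11:00, 11:45–12:00, 14:15–14:30, 15:00–15:30.
Wei ∩ Liang ∩ Uma: 09:45–11:00, 14:15–14:30.
Wei ∩ Liang ∩ Uma ∩ Carlos: 09:45–11:00, 14:15–14:30.
Wei ∩ Liang ∩ Uma ∩ Carlos ∩ Ines: 10:30–11:00.
Windows ≥ 15 min: 10:30–11:00.
Latest start in the last window 10:30–11:00 is 11:00 − 15 min = 10:45.

10:45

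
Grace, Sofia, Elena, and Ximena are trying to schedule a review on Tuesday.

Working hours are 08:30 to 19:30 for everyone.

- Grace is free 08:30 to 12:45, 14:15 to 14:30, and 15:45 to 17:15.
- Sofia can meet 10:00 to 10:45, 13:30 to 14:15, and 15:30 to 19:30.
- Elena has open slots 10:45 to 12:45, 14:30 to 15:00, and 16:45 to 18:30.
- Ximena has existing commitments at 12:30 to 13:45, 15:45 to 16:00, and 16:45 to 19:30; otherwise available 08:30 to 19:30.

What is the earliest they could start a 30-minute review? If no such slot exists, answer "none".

Ximena free within 08:30–19:30: 08:30–12:30, 13:45–15:45, 16:00–16:45.
Grace ∩ Sofia: 10:00–10:45, 15:45–17:15.
Grace ∩ Sofia ∩ Elena: 16:45–17:15.
Grace ∩ Sofia ∩ Elena ∩ Ximena: (none).
Windows ≥ 30 min: (none).

none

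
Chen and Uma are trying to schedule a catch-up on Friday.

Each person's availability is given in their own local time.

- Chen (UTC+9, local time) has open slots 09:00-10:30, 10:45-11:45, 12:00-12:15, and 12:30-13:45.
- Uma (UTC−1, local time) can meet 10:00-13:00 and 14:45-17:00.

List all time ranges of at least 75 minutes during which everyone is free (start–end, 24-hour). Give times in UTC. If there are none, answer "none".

Chen → UTC: 00:00–01:30, 01:45–02:45, 03:00–03:15, 03:30–04:45.
Uma → UTC: 11:00–14:00, 15:45–18:00.
Chen ∩ Uma: (none).
Windows ≥ 75 min: (none).

none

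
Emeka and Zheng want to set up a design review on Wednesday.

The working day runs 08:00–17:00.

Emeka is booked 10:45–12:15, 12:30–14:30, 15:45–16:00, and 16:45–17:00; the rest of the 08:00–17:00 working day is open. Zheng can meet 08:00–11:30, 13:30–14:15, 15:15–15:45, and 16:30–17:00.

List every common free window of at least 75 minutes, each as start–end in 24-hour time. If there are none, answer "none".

Emeka free within 08:00–17:00: 08:00–10:45, 12:15–12:30, 14:30–15:45, 16:00–16:45.
Emeka ∩ Zheng: 08:00–10:45, 15:15–15:45, 16:30–16:45.
Windows ≥ 75 min: 08:00–10:45.

08:00–10:45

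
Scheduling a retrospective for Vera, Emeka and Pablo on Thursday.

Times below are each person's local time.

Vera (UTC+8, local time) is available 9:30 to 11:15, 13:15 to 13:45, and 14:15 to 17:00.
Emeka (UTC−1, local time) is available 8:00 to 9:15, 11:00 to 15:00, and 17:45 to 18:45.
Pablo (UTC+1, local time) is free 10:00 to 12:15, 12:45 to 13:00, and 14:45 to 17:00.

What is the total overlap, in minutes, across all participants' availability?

Vera → UTC: 01:30–03:15, 05:15–05:45, 06:15–09:00.
Emeka → UTC: 09:00–10:15, 12:00–16:00, 18:45–19:45.
Pablo → UTC: 09:00–11:15, 11:45–12:00, 13:45–16:00.
Vera ∩ Emeka: (none).
Vera ∩ Emeka ∩ Pablo: (none).
Total common minutes: 0.

0 minutes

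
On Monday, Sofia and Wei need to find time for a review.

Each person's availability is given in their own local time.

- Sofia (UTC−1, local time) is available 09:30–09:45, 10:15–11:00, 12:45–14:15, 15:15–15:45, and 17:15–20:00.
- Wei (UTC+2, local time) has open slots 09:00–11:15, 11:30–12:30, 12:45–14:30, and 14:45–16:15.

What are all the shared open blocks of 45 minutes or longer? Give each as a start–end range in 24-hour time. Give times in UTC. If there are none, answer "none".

11:15–12:00

Sofia → UTC: 10:30–10:45, 11:15–12:00, 13:45–15:15, 16:15–16:45, 18:15–21:00.
Wei → UTC: 07:00–09:15, 09:30–10:30, 10:45–12:30, 12:45–14:15.
Sofia ∩ Wei: 11:15–12:00, 13:45–14:15.
Windows ≥ 45 min: 11:15–12:00.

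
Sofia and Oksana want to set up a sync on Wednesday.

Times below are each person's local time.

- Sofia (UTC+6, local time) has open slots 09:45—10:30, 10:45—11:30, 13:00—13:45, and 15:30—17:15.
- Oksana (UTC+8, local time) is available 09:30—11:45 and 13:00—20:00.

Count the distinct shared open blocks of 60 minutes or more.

1

Sofia → UTC: 03:45–04:30, 04:45–05:30, 07:00–07:45, 09:30–11:15.
Oksana → UTC: 01:30–03:45, 05:00–12:00.
Sofia ∩ Oksana: 05:00–05:30, 07:00–07:45, 09:30–11:15.
Windows ≥ 60 min: 09:30–11:15.
That's 1 window.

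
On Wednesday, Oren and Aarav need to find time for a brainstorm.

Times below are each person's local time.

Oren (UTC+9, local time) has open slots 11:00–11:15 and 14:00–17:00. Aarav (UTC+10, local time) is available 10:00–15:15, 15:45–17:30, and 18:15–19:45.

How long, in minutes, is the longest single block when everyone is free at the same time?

105 minutes

Oren → UTC: 02:00–02:15, 05:00–08:00.
Aarav → UTC: 00:00–05:15, 05:45–07:30, 08:15–09:45.
Oren ∩ Aarav: 02:00–02:15, 05:00–05:15, 05:45–07:30.
Common window lengths: 15, 15, 105 min; longest is 105.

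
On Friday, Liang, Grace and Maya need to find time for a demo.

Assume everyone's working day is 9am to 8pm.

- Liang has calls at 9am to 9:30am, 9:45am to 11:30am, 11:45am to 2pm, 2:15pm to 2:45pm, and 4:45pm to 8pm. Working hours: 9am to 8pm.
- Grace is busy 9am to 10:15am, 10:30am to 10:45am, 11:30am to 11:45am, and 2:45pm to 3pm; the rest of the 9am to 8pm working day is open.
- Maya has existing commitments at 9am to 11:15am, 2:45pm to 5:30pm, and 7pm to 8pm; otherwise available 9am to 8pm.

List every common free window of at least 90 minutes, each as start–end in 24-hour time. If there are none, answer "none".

none

Liang free within 09:00–20:00: 09:30–09:45, 11:30–11:45, 14:00–14:15, 14:45–16:45.
Grace free within 09:00–20:00: 10:15–10:30, 10:45–11:30, 11:45–14:45, 15:00–20:00.
Maya free within 09:00–20:00: 11:15–14:45, 17:30–19:00.
Liang ∩ Grace: 14:00–14:15, 15:00–16:45.
Liang ∩ Grace ∩ Maya: 14:00–14:15.
Windows ≥ 90 min: (none).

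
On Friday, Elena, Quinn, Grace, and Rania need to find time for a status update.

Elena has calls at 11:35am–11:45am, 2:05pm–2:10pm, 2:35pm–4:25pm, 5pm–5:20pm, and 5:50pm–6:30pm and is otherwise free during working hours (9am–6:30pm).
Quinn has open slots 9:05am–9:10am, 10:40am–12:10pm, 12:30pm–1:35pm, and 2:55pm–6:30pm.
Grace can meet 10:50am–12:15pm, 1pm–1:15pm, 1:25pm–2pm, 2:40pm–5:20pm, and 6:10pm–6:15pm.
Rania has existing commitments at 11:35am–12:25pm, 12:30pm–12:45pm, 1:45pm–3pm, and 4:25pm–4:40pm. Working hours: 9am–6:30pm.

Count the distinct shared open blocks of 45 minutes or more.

Elena free within 09:00–18:30: 09:00–11:35, 11:45–14:05, 14:10–14:35, 16:25–17:00, 17:20–17:50.
Rania free within 09:00–18:30: 09:00–11:35, 12:25–12:30, 12:45–13:45, 15:00–16:25, 16:40–18:30.
Elena ∩ Quinn: 09:05–09:10, 10:40–11:35, 11:45–12:10, 12:30–13:35, 16:25–17:00, 17:20–17:50.
Elena ∩ Quinn ∩ Grace: 10:50–11:35, 11:45–12:10, 13:00–13:15, 13:25–13:35, 16:25–17:00.
Elena ∩ Quinn ∩ Grace ∩ Rania: 10:50–11:35, 13:00–13:15, 13:25–13:35, 16:40–17:00.
Windows ≥ 45 min: 10:50–11:35.
That's 1 window.

1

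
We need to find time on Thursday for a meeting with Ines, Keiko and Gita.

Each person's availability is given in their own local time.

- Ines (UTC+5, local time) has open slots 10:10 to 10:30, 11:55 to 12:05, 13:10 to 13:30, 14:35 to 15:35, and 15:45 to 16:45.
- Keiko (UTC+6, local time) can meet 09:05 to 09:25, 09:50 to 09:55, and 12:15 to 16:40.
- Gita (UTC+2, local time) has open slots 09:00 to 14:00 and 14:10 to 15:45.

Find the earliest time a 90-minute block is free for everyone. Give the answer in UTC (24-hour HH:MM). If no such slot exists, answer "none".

Ines → UTC: 05:10–05:30, 06:55–07:05, 08:10–08:30, 09:35–10:35, 10:45–11:45.
Keiko → UTC: 03:05–03:25, 03:50–03:55, 06:15–10:40.
Gita → UTC: 07:00–12:00, 12:10–13:45.
Ines ∩ Keiko: 06:55–07:05, 08:10–08:30, 09:35–10:35.
Ines ∩ Keiko ∩ Gita: 07:00–07:05, 08:10–08:30, 09:35–10:35.
Windows ≥ 90 min: (none).

none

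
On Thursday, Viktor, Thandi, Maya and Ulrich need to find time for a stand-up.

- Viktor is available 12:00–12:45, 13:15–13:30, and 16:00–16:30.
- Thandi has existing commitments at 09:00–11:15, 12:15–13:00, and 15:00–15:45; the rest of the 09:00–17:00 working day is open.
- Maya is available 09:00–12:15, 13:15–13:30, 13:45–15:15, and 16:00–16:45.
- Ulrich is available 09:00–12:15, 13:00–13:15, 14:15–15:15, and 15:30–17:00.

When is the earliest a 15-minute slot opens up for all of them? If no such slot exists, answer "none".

Thandi free within 09:00–17:00: 11:15–12:15, 13:00–15:00, 15:45–17:00.
Viktor ∩ Thandi: 12:00–12:15, 13:15–13:30, 16:00–16:30.
Viktor ∩ Thandi ∩ Maya: 12:00–12:15, 13:15–13:30, 16:00–16:30.
Viktor ∩ Thandi ∩ Maya ∩ Ulrich: 12:00–12:15, 16:00–16:30.
Windows ≥ 15 min: 12:00–12:15, 16:00–16:30.
Earliest such window starts at 12:00.

12:00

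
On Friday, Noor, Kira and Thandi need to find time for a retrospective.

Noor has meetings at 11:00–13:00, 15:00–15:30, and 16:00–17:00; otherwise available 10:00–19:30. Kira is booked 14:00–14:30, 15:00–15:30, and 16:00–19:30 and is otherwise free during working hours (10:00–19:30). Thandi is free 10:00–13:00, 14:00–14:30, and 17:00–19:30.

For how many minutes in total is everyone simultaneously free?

Noor free within 10:00–19:30: 10:00–11:00, 13:00–15:00, 15:30–16:00, 17:00–19:30.
Kira free within 10:00–19:30: 10:00–14:00, 14:30–15:00, 15:30–16:00.
Noor ∩ Kira: 10:00–11:00, 13:00–14:00, 14:30–15:00, 15:30–16:00.
Noor ∩ Kira ∩ Thandi: 10:00–11:00.
Total common minutes: 60.

60 minutes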